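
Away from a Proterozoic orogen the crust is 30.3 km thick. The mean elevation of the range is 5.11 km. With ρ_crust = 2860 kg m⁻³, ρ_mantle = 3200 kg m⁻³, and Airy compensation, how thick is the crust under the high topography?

Root depth r = h ρ_c / (ρ_m − ρ_c) = 5.11 km × 2860 / 340 = 42.98 km.
Total thickness = T + h + r = 30.3 km + 5.11 km + 42.98 km = 78.4 km.

78.4 km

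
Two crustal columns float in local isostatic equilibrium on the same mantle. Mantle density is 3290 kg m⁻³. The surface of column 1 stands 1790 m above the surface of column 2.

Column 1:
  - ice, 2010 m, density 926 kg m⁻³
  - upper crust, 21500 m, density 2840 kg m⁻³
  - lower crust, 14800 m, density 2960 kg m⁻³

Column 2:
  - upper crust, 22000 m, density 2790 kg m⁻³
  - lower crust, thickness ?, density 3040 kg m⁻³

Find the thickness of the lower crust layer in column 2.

Take the compensation level at the base of the deeper column (depth z_c below the surface of column 1) and equate Σ ρ_i t_i down to z_c; mantle fills any gap and the z_c terms cancel.
Column 1: 2010×926 + 21500×2840 + 14800×2960 + (z_c − 38310)×3290
Column 2: 1790×0 + 22000×2790 + x×3040 + (z_c − 1790 − 22000 − x)×3290
The z_c×3290 term appears on both sides and cancels. Collect the known terms of each column as K = Σ(ρt)_known − 3290 × (depth of known layers): K_1 = 106729260 − 3290×38310 = −19310640; K_2 = 61380000 − 3290×(1790 + 22000) = −16889100.
Balance: K_1 = K_2 − x×(3290 − 3040), so x = (K_2 − K_1)/(3290 − 3040) = 2421540/250 = 9690 m.

9690 m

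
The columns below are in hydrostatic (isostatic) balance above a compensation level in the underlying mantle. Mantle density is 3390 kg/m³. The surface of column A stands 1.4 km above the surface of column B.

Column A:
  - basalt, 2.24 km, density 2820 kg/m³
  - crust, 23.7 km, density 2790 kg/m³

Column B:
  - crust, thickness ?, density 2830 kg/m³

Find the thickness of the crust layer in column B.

Take the compensation level at the base of the deeper column (depth z_c below the surface of column A) and equate Σ ρ_i t_i down to z_c; mantle fills any gap and the z_c terms cancel.
Column A: 2.24×2820 + 23.7×2790 + (z_c − 25.94)×3390
Column B: 1.4×0 + x×2830 + (z_c − 1.4 − 0 − x)×3390
The z_c×3390 term appears on both sides and cancels. Collect the known terms of each column as K = Σ(ρt)_known − 3390 × (depth of known layers): K_A = 72439.8 − 3390×25.94 = −15496.8; K_B = 0 − 3390×(1.4 + 0) = −4746.
Balance: K_A = K_B − x×(3390 − 2830), so x = (K_B − K_A)/(3390 − 2830) = 10750.8/560 = 19.2 km.

19.2 km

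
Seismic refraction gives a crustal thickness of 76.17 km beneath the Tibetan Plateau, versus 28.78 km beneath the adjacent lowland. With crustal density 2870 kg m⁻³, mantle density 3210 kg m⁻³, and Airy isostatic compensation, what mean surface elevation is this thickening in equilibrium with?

5.02 km

Excess crust Δ = 76.17 km − 28.78 km = 47.39 km, split between elevation h and root r with h + r = Δ.
Airy balance ρ_c h = (ρ_m − ρ_c) r gives r = h ρ_c/(ρ_m − ρ_c), so h (1 + ρ_c/(ρ_m − ρ_c)) = Δ, i.e. h = Δ (ρ_m − ρ_c)/ρ_m.
h = 47.39 km × 340/3210 = 5.02 km.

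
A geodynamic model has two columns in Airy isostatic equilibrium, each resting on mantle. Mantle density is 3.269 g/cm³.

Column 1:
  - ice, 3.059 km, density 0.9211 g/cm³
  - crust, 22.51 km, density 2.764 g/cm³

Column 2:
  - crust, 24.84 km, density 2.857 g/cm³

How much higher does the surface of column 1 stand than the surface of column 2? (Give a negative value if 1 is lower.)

For any compensation level in the mantle, the mantle terms cancel and isostasy reduces to e = (Σt_1 − Σt_2) − (Σ(ρt)_1 − Σ(ρt)_2) / ρ_m.
Σt_1 = 25.569 km; Σt_2 = 24.84 km; Σ(ρt)_1 = 65.0352849; Σ(ρt)_2 = 70.96788 (in km·g/cm³).
e = (25.569 − 24.84) − (65.0352849 − 70.96788) / 3.269 = 2.54 km.

2.54 km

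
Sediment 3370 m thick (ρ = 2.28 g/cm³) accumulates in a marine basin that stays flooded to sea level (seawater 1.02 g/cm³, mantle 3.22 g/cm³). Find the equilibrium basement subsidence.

1930 m

Submarine loading: the sediment displaces seawater, and the subsidence is in turn flooded, so s (ρ_m − ρ_w) = t (ρ_sed − ρ_w).
s = 3370 m × (2.28 − 1.02) / (3.22 − 1.02) = 1930 m.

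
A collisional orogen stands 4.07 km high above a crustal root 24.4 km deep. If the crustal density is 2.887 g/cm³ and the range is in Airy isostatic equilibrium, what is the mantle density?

3.37 g/cm³

Airy balance: ρ_c h = (ρ_m − ρ_c) r → ρ_m = ρ_c (1 + h/r).
ρ_m = 2.887 × (1 + 4.07 km/24.4 km) = 3.37 g/cm³.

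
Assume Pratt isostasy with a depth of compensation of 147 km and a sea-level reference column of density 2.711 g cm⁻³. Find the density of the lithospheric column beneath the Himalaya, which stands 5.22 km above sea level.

2.62 g cm⁻³

Pratt balance: ρ_ref D = ρ (D + h).
ρ = ρ_ref D/(D + h) = 2.711 × 147 km/(147 km + 5.22 km) = 2.62 g cm⁻³.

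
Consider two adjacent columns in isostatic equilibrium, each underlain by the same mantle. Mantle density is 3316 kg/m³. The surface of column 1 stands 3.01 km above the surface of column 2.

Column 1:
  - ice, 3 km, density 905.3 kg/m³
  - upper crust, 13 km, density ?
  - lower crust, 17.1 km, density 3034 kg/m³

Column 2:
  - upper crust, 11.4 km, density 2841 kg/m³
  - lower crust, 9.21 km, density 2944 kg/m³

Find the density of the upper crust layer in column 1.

Take the compensation level at the base of the deeper column (depth z_c below the surface of column 1) and equate Σ ρ_i t_i down to z_c; mantle fills any gap and the z_c terms cancel.
Column 1: 3×905.3 + 13×ρ + 17.1×3034 + (z_c − 33.1)×3316
Column 2: 3.01×0 + 11.4×2841 + 9.21×2944 + (z_c − 3.01 − 20.61)×3316
The z_c×3316 term appears on both sides and cancels. Collect the known terms of each column as K = Σ(ρt)_known − 3316 × (depth of known layers): K_1 = 54597.3 − 3316×33.1 = −55162.3; K_2 = 59501.64 − 3316×(3.01 + 20.61) = −18822.28.
Balance: K_1 + 13×ρ = K_2, so ρ = (K_2 − K_1)/13 = 36340/13 = 2800 kg/m³.

2800 kg/m³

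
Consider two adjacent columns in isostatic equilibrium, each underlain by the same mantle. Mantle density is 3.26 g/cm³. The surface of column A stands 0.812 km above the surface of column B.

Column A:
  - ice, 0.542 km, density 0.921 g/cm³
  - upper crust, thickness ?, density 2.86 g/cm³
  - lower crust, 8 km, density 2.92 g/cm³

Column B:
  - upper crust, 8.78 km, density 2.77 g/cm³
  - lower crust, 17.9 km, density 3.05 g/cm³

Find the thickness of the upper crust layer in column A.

Take the compensation level at the base of the deeper column (depth z_c below the surface of column A) and equate Σ ρ_i t_i down to z_c; mantle fills any gap and the z_c terms cancel.
Column A: 0.542×0.921 + x×2.86 + 8×2.92 + (z_c − 8.542 − x)×3.26
Column B: 0.812×0 + 8.78×2.77 + 17.9×3.05 + (z_c − 0.812 − 26.68)×3.26
The z_c×3.26 term appears on both sides and cancels. Collect the known terms of each column as K = Σ(ρt)_known − 3.26 × (depth of known layers): K_A = 23.859182 − 3.26×8.542 = −3.987738; K_B = 78.9156 − 3.26×(0.812 + 26.68) = −10.70832.
Balance: K_A − x×(3.26 − 2.86) = K_B, so x = (K_A − K_B)/(3.26 − 2.86) = 6.72058/0.4 = 16.8 km.

16.8 km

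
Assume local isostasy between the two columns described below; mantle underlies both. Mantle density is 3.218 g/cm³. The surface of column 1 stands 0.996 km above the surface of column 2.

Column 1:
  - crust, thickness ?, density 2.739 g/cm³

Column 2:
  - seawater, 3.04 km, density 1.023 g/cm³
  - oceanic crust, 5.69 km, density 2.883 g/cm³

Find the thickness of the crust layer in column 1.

24.6 km

Take the compensation level at the base of the deeper column (depth z_c below the surface of column 1) and equate Σ ρ_i t_i down to z_c; mantle fills any gap and the z_c terms cancel.
Column 1: x×2.739 + (z_c − 0 − x)×3.218
Column 2: 0.996×0 + 3.04×1.023 + 5.69×2.883 + (z_c − 0.996 − 8.73)×3.218
The z_c×3.218 term appears on both sides and cancels. Collect the known terms of each column as K = Σ(ρt)_known − 3.218 × (depth of known layers): K_1 = 0 − 3.218×0 = 0; K_2 = 19.51419 − 3.218×(0.996 + 8.73) = −11.784078.
Balance: K_1 − x×(3.218 − 2.739) = K_2, so x = (K_1 − K_2)/(3.218 − 2.739) = 11.7841/0.479 = 24.6 km.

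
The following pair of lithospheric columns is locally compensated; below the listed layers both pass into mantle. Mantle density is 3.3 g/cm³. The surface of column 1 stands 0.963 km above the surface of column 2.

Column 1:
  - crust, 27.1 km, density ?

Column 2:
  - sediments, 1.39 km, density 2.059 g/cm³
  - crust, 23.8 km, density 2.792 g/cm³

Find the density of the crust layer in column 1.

2.67 g/cm³

Take the compensation level at the base of the deeper column (depth z_c below the surface of column 1) and equate Σ ρ_i t_i down to z_c; mantle fills any gap and the z_c terms cancel.
Column 1: 27.1×ρ + (z_c − 27.1)×3.3
Column 2: 0.963×0 + 1.39×2.059 + 23.8×2.792 + (z_c − 0.963 − 25.19)×3.3
The z_c×3.3 term appears on both sides and cancels. Collect the known terms of each column as K = Σ(ρt)_known − 3.3 × (depth of known layers): K_1 = 0 − 3.3×27.1 = −89.43; K_2 = 69.31161 − 3.3×(0.963 + 25.19) = −16.99329.
Balance: K_1 + 27.1×ρ = K_2, so ρ = (K_2 − K_1)/27.1 = 72.4367/27.1 = 2.67 g/cm³.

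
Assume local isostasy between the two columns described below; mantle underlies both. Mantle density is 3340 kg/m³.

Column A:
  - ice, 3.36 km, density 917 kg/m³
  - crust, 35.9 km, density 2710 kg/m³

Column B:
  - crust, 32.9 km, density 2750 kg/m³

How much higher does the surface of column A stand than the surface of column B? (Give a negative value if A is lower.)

3.4 km

For any compensation level in the mantle, the mantle terms cancel and isostasy reduces to e = (Σt_A − Σt_B) − (Σ(ρt)_A − Σ(ρt)_B) / ρ_m.
Σt_A = 39.26 km; Σt_B = 32.9 km; Σ(ρt)_A = 100370.12; Σ(ρt)_B = 90475 (in km·kg/m³).
e = (39.26 − 32.9) − (100370.12 − 90475) / 3340 = 3.4 km.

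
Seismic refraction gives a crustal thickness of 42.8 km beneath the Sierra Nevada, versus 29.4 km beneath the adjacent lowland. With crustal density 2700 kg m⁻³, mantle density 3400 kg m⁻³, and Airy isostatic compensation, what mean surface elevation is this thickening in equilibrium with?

2.76 km

Excess crust Δ = 42.8 km − 29.4 km = 13.4 km, split between elevation h and root r with h + r = Δ.
Airy balance ρ_c h = (ρ_m − ρ_c) r gives r = h ρ_c/(ρ_m − ρ_c), so h (1 + ρ_c/(ρ_m − ρ_c)) = Δ, i.e. h = Δ (ρ_m − ρ_c)/ρ_m.
h = 13.4 km × 700/3400 = 2.76 km.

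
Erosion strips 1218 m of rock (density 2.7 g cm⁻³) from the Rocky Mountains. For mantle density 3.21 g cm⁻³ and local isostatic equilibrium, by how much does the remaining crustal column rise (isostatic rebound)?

Unloading: uplift u = e ρ_c/ρ_m = 1218 m × 2.7/3.21 = 1020 m.

1020 m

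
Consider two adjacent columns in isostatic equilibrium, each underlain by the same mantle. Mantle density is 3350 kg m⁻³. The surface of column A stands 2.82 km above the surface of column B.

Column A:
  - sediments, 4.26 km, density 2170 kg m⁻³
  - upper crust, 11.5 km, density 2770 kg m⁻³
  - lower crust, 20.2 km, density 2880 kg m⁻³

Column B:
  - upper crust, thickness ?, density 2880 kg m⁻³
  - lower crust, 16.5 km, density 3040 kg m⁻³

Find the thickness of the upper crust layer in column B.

Take the compensation level at the base of the deeper column (depth z_c below the surface of column A) and equate Σ ρ_i t_i down to z_c; mantle fills any gap and the z_c terms cancel.
Column A: 4.26×2170 + 11.5×2770 + 20.2×2880 + (z_c − 35.96)×3350
Column B: 2.82×0 + x×2880 + 16.5×3040 + (z_c − 2.82 − 16.5 − x)×3350
The z_c×3350 term appears on both sides and cancels. Collect the known terms of each column as K = Σ(ρt)_known − 3350 × (depth of known layers): K_A = 99275.2 − 3350×35.96 = −21190.8; K_B = 50160 − 3350×(2.82 + 16.5) = −14562.
Balance: K_A = K_B − x×(3350 − 2880), so x = (K_B − K_A)/(3350 − 2880) = 6628.8/470 = 14.1 km.

14.1 km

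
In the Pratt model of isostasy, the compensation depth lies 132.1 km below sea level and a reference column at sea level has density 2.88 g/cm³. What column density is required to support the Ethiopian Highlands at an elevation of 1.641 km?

2.84 g/cm³

Pratt balance: ρ_ref D = ρ (D + h).
ρ = ρ_ref D/(D + h) = 2.88 × 132.1 km/(132.1 km + 1.641 km) = 2.84 g/cm³.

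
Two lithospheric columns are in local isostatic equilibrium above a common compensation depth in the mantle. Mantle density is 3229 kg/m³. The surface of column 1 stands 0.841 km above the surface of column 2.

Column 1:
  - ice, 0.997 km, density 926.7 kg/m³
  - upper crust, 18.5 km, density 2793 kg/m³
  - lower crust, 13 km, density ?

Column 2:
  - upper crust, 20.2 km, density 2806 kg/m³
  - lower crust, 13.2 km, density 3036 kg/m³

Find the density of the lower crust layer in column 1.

Take the compensation level at the base of the deeper column (depth z_c below the surface of column 1) and equate Σ ρ_i t_i down to z_c; mantle fills any gap and the z_c terms cancel.
Column 1: 0.997×926.7 + 18.5×2793 + 13×ρ + (z_c − 32.497)×3229
Column 2: 0.841×0 + 20.2×2806 + 13.2×3036 + (z_c − 0.841 − 33.4)×3229
The z_c×3229 term appears on both sides and cancels. Collect the known terms of each column as K = Σ(ρt)_known − 3229 × (depth of known layers): K_1 = 52594.4199 − 3229×32.497 = −52338.3931; K_2 = 96756.4 − 3229×(0.841 + 33.4) = −13807.789.
Balance: K_1 + 13×ρ = K_2, so ρ = (K_2 − K_1)/13 = 38530.6/13 = 2960 kg/m³.

2960 kg/m³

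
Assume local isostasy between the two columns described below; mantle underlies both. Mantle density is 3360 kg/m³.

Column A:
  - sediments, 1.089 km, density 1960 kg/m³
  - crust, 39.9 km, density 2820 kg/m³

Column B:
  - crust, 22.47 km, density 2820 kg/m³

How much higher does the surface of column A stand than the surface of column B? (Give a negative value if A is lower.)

For any compensation level in the mantle, the mantle terms cancel and isostasy reduces to e = (Σt_A − Σt_B) − (Σ(ρt)_A − Σ(ρt)_B) / ρ_m.
Σt_A = 40.989 km; Σt_B = 22.47 km; Σ(ρt)_A = 114652.44; Σ(ρt)_B = 63365.4 (in km·kg/m³).
e = (40.989 − 22.47) − (114652.44 − 63365.4) / 3360 = 3.25 km.

3.25 km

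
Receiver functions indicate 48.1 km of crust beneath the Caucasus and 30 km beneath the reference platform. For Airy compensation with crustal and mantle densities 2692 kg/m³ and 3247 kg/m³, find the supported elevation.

Excess crust Δ = 48.1 km − 30 km = 18.1 km, split between elevation h and root r with h + r = Δ.
Airy balance ρ_c h = (ρ_m − ρ_c) r gives r = h ρ_c/(ρ_m − ρ_c), so h (1 + ρ_c/(ρ_m − ρ_c)) = Δ, i.e. h = Δ (ρ_m − ρ_c)/ρ_m.
h = 18.1 km × 555/3247 = 3.09 km.

3.09 km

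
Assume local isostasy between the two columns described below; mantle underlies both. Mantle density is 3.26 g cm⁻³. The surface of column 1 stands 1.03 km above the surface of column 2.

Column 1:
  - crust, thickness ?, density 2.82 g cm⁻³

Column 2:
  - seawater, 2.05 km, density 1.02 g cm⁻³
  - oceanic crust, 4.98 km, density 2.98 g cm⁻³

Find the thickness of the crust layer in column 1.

21.2 km

Take the compensation level at the base of the deeper column (depth z_c below the surface of column 1) and equate Σ ρ_i t_i down to z_c; mantle fills any gap and the z_c terms cancel.
Column 1: x×2.82 + (z_c − 0 − x)×3.26
Column 2: 1.03×0 + 2.05×1.02 + 4.98×2.98 + (z_c − 1.03 − 7.03)×3.26
The z_c×3.26 term appears on both sides and cancels. Collect the known terms of each column as K = Σ(ρt)_known − 3.26 × (depth of known layers): K_1 = 0 − 3.26×0 = 0; K_2 = 16.9314 − 3.26×(1.03 + 7.03) = −9.3442.
Balance: K_1 − x×(3.26 − 2.82) = K_2, so x = (K_1 − K_2)/(3.26 − 2.82) = 9.3442/0.44 = 21.2 km.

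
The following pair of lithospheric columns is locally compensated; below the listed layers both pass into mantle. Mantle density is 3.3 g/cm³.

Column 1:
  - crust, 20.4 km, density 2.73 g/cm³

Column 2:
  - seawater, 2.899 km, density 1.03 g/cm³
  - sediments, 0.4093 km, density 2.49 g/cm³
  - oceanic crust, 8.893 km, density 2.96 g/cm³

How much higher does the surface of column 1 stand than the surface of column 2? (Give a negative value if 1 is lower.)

For any compensation level in the mantle, the mantle terms cancel and isostasy reduces to e = (Σt_1 − Σt_2) − (Σ(ρt)_1 − Σ(ρt)_2) / ρ_m.
Σt_1 = 20.4 km; Σt_2 = 12.2013 km; Σ(ρt)_1 = 55.692; Σ(ρt)_2 = 30.328407 (in km·g/cm³).
e = (20.4 − 12.2013) − (55.692 − 30.328407) / 3.3 = 0.513 km.

0.513 km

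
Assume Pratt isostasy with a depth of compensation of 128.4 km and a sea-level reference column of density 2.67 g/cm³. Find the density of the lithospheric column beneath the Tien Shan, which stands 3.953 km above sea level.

Pratt balance: ρ_ref D = ρ (D + h).
ρ = ρ_ref D/(D + h) = 2.67 × 128.4 km/(128.4 km + 3.953 km) = 2.59 g/cm³.

2.59 g/cm³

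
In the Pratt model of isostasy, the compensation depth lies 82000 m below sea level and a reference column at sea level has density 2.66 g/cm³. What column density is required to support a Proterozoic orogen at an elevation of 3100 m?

Pratt balance: ρ_ref D = ρ (D + h).
ρ = ρ_ref D/(D + h) = 2.66 × 82000 m/(82000 m + 3100 m) = 2.56 g/cm³.

2.56 g/cm³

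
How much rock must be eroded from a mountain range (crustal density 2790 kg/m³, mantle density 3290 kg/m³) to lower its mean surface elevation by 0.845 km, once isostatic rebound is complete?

5.56 km

Net drop Δ = e − u = e − e ρ_c/ρ_m = e (ρ_m − ρ_c)/ρ_m.
e = Δ ρ_m/(ρ_m − ρ_c) = 0.845 km × 3290/500 = 5.56 km.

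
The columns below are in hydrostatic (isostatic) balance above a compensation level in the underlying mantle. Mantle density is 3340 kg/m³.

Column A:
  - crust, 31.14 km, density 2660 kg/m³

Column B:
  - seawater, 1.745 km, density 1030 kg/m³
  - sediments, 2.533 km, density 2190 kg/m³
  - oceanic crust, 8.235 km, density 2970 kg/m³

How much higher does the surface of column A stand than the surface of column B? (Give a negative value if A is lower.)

For any compensation level in the mantle, the mantle terms cancel and isostasy reduces to e = (Σt_A − Σt_B) − (Σ(ρt)_A − Σ(ρt)_B) / ρ_m.
Σt_A = 31.14 km; Σt_B = 12.513 km; Σ(ρt)_A = 82832.4; Σ(ρt)_B = 31802.57 (in km·kg/m³).
e = (31.14 − 12.513) − (82832.4 − 31802.57) / 3340 = 3.35 km.

3.35 km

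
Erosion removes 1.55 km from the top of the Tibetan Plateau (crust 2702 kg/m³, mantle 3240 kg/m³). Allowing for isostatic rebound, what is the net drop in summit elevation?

Rebound u = e ρ_c/ρ_m = 1.55 km × 2702/3240 = 1.293 km.
Net surface drop = e − u = 1.55 km − 1.293 km = e (ρ_m − ρ_c)/ρ_m = 0.257 km.

0.257 km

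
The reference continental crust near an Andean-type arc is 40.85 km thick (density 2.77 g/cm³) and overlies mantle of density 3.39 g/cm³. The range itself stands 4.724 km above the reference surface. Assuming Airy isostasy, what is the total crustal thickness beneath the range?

66.7 km

Root depth r = h ρ_c / (ρ_m − ρ_c) = 4.724 km × 2.77 / 0.62 = 21.11 km.
Total thickness = T + h + r = 40.85 km + 4.724 km + 21.11 km = 66.7 km.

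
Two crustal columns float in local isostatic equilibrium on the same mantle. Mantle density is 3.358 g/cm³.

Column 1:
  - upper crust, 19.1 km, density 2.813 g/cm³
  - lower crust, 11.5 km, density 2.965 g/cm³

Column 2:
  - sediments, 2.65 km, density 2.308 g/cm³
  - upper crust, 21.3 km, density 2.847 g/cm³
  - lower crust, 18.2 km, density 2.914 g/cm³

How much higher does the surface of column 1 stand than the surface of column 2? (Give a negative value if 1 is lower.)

For any compensation level in the mantle, the mantle terms cancel and isostasy reduces to e = (Σt_1 − Σt_2) − (Σ(ρt)_1 − Σ(ρt)_2) / ρ_m.
Σt_1 = 30.6 km; Σt_2 = 42.15 km; Σ(ρt)_1 = 87.8258; Σ(ρt)_2 = 119.7921 (in km·g/cm³).
e = (30.6 − 42.15) − (87.8258 − 119.7921) / 3.358 = −2.03 km.

−2.03 km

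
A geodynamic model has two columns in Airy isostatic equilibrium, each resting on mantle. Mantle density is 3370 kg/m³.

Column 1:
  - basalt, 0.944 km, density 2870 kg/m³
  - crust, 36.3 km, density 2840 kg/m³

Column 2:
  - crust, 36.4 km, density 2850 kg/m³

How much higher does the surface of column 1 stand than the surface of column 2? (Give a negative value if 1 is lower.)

0.232 km

For any compensation level in the mantle, the mantle terms cancel and isostasy reduces to e = (Σt_1 − Σt_2) − (Σ(ρt)_1 − Σ(ρt)_2) / ρ_m.
Σt_1 = 37.244 km; Σt_2 = 36.4 km; Σ(ρt)_1 = 105801.28; Σ(ρt)_2 = 103740 (in km·kg/m³).
e = (37.244 − 36.4) − (105801.28 − 103740) / 3370 = 0.232 km.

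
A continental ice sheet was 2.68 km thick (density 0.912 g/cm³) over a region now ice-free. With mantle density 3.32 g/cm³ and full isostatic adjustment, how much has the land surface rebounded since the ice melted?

0.736 km

Removing the load lets mantle flow back in; uplift u satisfies ρ_ice t = ρ_m u.
u = t ρ_ice/ρ_m = 2.68 km × 0.912/3.32 = 0.736 km.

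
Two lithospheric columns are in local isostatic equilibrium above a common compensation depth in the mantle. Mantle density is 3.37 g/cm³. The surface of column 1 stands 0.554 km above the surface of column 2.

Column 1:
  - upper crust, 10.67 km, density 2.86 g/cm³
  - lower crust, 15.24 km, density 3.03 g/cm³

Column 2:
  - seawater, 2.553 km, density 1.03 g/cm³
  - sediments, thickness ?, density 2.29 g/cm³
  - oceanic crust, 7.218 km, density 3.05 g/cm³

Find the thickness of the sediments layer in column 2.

Take the compensation level at the base of the deeper column (depth z_c below the surface of column 1) and equate Σ ρ_i t_i down to z_c; mantle fills any gap and the z_c terms cancel.
Column 1: 10.67×2.86 + 15.24×3.03 + (z_c − 25.91)×3.37
Column 2: 0.554×0 + 2.553×1.03 + x×2.29 + 7.218×3.05 + (z_c − 0.554 − 9.771 − x)×3.37
The z_c×3.37 term appears on both sides and cancels. Collect the known terms of each column as K = Σ(ρt)_known − 3.37 × (depth of known layers): K_1 = 76.6934 − 3.37×25.91 = −10.6233; K_2 = 24.64449 − 3.37×(0.554 + 9.771) = −10.15076.
Balance: K_1 = K_2 − x×(3.37 − 2.29), so x = (K_2 − K_1)/(3.37 − 2.29) = 0.47254/1.08 = 0.438 km.

0.438 km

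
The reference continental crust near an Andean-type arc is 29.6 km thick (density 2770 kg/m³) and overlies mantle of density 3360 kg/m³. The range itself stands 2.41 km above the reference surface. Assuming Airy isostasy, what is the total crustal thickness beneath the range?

43.3 km

Root depth r = h ρ_c / (ρ_m − ρ_c) = 2.41 km × 2770 / 590 = 11.31 km.
Total thickness = T + h + r = 29.6 km + 2.41 km + 11.31 km = 43.3 km.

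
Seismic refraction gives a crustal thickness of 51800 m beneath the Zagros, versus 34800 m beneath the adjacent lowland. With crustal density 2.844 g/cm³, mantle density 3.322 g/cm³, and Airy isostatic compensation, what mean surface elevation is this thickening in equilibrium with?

2450 m

Excess crust Δ = 51800 m − 34800 m = 17000 m, split between elevation h and root r with h + r = Δ.
Airy balance ρ_c h = (ρ_m − ρ_c) r gives r = h ρ_c/(ρ_m − ρ_c), so h (1 + ρ_c/(ρ_m − ρ_c)) = Δ, i.e. h = Δ (ρ_m − ρ_c)/ρ_m.
h = 17000 m × 0.478/3.322 = 2450 m.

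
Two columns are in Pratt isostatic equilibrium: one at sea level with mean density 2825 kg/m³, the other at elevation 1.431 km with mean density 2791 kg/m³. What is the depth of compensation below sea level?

117 km

ρ_ref D = ρ (D + h) → D (ρ_ref − ρ) = ρ h.
D = ρ h/(ρ_ref − ρ) = 2791 × 1.431 km/(2825 − 2791) = 117 km.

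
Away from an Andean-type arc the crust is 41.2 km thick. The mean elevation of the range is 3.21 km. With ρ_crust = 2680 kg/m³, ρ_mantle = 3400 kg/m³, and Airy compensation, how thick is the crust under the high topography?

Root depth r = h ρ_c / (ρ_m − ρ_c) = 3.21 km × 2680 / 720 = 11.95 km.
Total thickness = T + h + r = 41.2 km + 3.21 km + 11.95 km = 56.4 km.

56.4 km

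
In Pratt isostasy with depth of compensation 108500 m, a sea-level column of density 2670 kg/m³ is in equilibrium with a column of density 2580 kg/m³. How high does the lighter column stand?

ρ_ref D = ρ (D + h) → h = D (ρ_ref − ρ)/ρ.
h = 108500 m × (2670 − 2580)/2580 = 3780 m.

3780 m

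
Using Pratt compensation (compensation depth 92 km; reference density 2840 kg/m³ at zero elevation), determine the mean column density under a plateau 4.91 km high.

Pratt balance: ρ_ref D = ρ (D + h).
ρ = ρ_ref D/(D + h) = 2840 × 92 km/(92 km + 4.91 km) = 2700 kg/m³.

2700 kg/m³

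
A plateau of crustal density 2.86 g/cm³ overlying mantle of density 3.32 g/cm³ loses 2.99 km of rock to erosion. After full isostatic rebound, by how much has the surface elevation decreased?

Rebound u = e ρ_c/ρ_m = 2.99 km × 2.86/3.32 = 2.576 km.
Net surface drop = e − u = 2.99 km − 2.576 km = e (ρ_m − ρ_c)/ρ_m = 0.414 km.

0.414 km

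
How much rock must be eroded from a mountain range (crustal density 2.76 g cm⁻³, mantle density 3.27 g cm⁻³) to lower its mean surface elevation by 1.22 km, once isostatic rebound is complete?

7.82 km

Net drop Δ = e − u = e − e ρ_c/ρ_m = e (ρ_m − ρ_c)/ρ_m.
e = Δ ρ_m/(ρ_m − ρ_c) = 1.22 km × 3.27/0.51 = 7.82 km.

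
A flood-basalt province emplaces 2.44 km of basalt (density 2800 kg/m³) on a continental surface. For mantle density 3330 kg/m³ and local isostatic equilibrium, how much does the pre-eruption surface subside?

Subaerial loading: s = t ρ_load / ρ_m.
s = 2.44 km × 2800/3330 = 2.05 km.

2.05 km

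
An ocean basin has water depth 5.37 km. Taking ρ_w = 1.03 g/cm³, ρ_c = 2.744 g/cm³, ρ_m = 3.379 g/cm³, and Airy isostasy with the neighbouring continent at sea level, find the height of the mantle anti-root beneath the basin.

14.5 km

Isostatic balance requires: replacing crust with seawater at the top is compensated by replacing crust with mantle at the base: d (ρ_c − ρ_w) = a (ρ_m − ρ_c).
a = d (ρ_c − ρ_w)/(ρ_m − ρ_c) = 5.37 km × 1.714/0.635 = 14.5 km.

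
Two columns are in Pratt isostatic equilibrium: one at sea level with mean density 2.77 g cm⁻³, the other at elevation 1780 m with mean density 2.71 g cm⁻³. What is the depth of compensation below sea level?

80400 m

ρ_ref D = ρ (D + h) → D (ρ_ref − ρ) = ρ h.
D = ρ h/(ρ_ref − ρ) = 2.71 × 1780 m/(2.77 − 2.71) = 80400 m.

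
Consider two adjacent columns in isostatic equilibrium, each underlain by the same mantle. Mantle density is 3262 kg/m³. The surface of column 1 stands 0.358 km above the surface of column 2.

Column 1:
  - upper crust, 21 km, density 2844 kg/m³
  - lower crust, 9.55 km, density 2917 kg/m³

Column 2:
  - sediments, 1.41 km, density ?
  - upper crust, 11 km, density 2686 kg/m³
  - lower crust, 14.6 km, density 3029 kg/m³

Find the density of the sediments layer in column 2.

2430 kg/m³

Take the compensation level at the base of the deeper column (depth z_c below the surface of column 1) and equate Σ ρ_i t_i down to z_c; mantle fills any gap and the z_c terms cancel.
Column 1: 21×2844 + 9.55×2917 + (z_c − 30.55)×3262
Column 2: 0.358×0 + 1.41×ρ + 11×2686 + 14.6×3029 + (z_c − 0.358 − 27.01)×3262
The z_c×3262 term appears on both sides and cancels. Collect the known terms of each column as K = Σ(ρt)_known − 3262 × (depth of known layers): K_1 = 87581.35 − 3262×30.55 = −12072.75; K_2 = 73769.4 − 3262×(0.358 + 27.01) = −15505.016.
Balance: K_1 = K_2 + 1.41×ρ, so ρ = (K_1 − K_2)/1.41 = 3432.27/1.41 = 2430 kg/m³.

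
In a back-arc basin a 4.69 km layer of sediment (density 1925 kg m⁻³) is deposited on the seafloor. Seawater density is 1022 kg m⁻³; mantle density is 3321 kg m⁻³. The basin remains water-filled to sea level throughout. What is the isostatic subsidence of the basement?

Submarine loading: the sediment displaces seawater, and the subsidence is in turn flooded, so s (ρ_m − ρ_w) = t (ρ_sed − ρ_w).
s = 4.69 km × (1925 − 1022) / (3321 − 1022) = 1.84 km.

1.84 km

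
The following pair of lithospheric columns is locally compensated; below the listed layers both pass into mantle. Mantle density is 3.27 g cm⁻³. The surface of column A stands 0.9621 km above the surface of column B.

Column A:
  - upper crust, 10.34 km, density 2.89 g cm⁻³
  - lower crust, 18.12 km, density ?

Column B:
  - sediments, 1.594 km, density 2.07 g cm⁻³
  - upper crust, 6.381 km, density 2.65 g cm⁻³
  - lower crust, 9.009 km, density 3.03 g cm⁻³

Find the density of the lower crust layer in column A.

2.87 g cm⁻³

Take the compensation level at the base of the deeper column (depth z_c below the surface of column A) and equate Σ ρ_i t_i down to z_c; mantle fills any gap and the z_c terms cancel.
Column A: 10.34×2.89 + 18.12×ρ + (z_c − 28.46)×3.27
Column B: 0.9621×0 + 1.594×2.07 + 6.381×2.65 + 9.009×3.03 + (z_c − 0.9621 − 16.984)×3.27
The z_c×3.27 term appears on both sides and cancels. Collect the known terms of each column as K = Σ(ρt)_known − 3.27 × (depth of known layers): K_A = 29.8826 − 3.27×28.46 = −63.1816; K_B = 47.5065 − 3.27×(0.9621 + 16.984) = −11.177247.
Balance: K_A + 18.12×ρ = K_B, so ρ = (K_B − K_A)/18.12 = 52.0044/18.12 = 2.87 g cm⁻³.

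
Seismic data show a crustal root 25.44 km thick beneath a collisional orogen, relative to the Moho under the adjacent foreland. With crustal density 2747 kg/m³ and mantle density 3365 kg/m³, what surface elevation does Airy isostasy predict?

In Airy isostatic equilibrium: ρ_c h = (ρ_m − ρ_c) r.
h = r (ρ_m − ρ_c) / ρ_c = 25.44 km × (3365 − 2747) / 2747 = 5.72 km.

5.72 km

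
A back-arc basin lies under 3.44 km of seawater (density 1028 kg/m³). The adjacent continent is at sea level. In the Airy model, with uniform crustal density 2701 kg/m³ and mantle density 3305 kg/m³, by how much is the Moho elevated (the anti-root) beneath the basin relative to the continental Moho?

Balancing pressure at the compensation depth: replacing crust with seawater at the top is compensated by replacing crust with mantle at the base: d (ρ_c − ρ_w) = a (ρ_m − ρ_c).
a = d (ρ_c − ρ_w)/(ρ_m − ρ_c) = 3.44 km × 1673/604 = 9.53 km.

9.53 km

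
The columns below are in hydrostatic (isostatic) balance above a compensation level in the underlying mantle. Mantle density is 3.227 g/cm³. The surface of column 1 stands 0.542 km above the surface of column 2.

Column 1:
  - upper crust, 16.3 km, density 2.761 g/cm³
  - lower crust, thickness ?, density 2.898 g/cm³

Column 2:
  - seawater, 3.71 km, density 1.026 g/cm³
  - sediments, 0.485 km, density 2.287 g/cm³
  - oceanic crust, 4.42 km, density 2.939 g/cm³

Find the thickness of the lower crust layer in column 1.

12.3 km

Take the compensation level at the base of the deeper column (depth z_c below the surface of column 1) and equate Σ ρ_i t_i down to z_c; mantle fills any gap and the z_c terms cancel.
Column 1: 16.3×2.761 + x×2.898 + (z_c − 16.3 − x)×3.227
Column 2: 0.542×0 + 3.71×1.026 + 0.485×2.287 + 4.42×2.939 + (z_c − 0.542 − 8.615)×3.227
The z_c×3.227 term appears on both sides and cancels. Collect the known terms of each column as K = Σ(ρt)_known − 3.227 × (depth of known layers): K_1 = 45.0043 − 3.227×16.3 = −7.5958; K_2 = 17.906035 − 3.227×(0.542 + 8.615) = −11.643604.
Balance: K_1 − x×(3.227 − 2.898) = K_2, so x = (K_1 − K_2)/(3.227 − 2.898) = 4.0478/0.329 = 12.3 km.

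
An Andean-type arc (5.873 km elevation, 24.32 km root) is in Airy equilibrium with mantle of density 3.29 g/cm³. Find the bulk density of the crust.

ρ_c h = (ρ_m − ρ_c) r → ρ_c (h + r) = ρ_m r → ρ_c = ρ_m r / (h + r).
ρ_c = 3.29 × 24.32 km / (5.873 km + 24.32 km) = 2.65 g/cm³.

2.65 g/cm³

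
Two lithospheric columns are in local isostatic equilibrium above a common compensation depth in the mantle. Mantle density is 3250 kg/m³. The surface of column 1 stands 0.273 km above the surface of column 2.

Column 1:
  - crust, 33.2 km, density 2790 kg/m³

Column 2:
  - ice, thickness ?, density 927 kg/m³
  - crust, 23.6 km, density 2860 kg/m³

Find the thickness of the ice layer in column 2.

2.23 km

Take the compensation level at the base of the deeper column (depth z_c below the surface of column 1) and equate Σ ρ_i t_i down to z_c; mantle fills any gap and the z_c terms cancel.
Column 1: 33.2×2790 + (z_c − 33.2)×3250
Column 2: 0.273×0 + x×927 + 23.6×2860 + (z_c − 0.273 − 23.6 − x)×3250
The z_c×3250 term appears on both sides and cancels. Collect the known terms of each column as K = Σ(ρt)_known − 3250 × (depth of known layers): K_1 = 92628 − 3250×33.2 = −15272; K_2 = 67496 − 3250×(0.273 + 23.6) = −10091.25.
Balance: K_1 = K_2 − x×(3250 − 927), so x = (K_2 − K_1)/(3250 − 927) = 5180.75/2323 = 2.23 km.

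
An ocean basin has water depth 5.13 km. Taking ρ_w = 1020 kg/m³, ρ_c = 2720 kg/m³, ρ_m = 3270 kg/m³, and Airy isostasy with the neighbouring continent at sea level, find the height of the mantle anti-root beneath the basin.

Isostatic balance requires: replacing crust with seawater at the top is compensated by replacing crust with mantle at the base: d (ρ_c − ρ_w) = a (ρ_m − ρ_c).
a = d (ρ_c − ρ_w)/(ρ_m − ρ_c) = 5.13 km × 1700/550 = 15.9 km.

15.9 km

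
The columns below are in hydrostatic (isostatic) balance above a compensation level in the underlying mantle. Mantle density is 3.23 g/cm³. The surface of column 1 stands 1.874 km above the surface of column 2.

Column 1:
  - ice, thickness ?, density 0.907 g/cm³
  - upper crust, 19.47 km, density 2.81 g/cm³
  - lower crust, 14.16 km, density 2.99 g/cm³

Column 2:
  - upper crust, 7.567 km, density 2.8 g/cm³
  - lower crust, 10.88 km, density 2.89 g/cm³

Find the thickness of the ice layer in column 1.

0.616 km

Take the compensation level at the base of the deeper column (depth z_c below the surface of column 1) and equate Σ ρ_i t_i down to z_c; mantle fills any gap and the z_c terms cancel.
Column 1: x×0.907 + 19.47×2.81 + 14.16×2.99 + (z_c − 33.63 − x)×3.23
Column 2: 1.874×0 + 7.567×2.8 + 10.88×2.89 + (z_c − 1.874 − 18.447)×3.23
The z_c×3.23 term appears on both sides and cancels. Collect the known terms of each column as K = Σ(ρt)_known − 3.23 × (depth of known layers): K_1 = 97.0491 − 3.23×33.63 = −11.5758; K_2 = 52.6308 − 3.23×(1.874 + 18.447) = −13.00603.
Balance: K_1 − x×(3.23 − 0.907) = K_2, so x = (K_1 − K_2)/(3.23 − 0.907) = 1.43023/2.323 = 0.616 km.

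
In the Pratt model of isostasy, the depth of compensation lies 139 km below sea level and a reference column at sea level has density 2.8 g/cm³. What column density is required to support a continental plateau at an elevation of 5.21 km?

2.7 g/cm³

Pratt balance: ρ_ref D = ρ (D + h).
ρ = ρ_ref D/(D + h) = 2.8 × 139 km/(139 km + 5.21 km) = 2.7 g/cm³.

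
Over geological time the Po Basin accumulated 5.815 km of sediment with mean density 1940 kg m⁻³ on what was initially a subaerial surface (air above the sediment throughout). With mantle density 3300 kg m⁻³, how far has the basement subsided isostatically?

Subaerial load: s = t ρ_sed / ρ_m = 5.815 km × 1940/3300 = 3.42 km.

3.42 km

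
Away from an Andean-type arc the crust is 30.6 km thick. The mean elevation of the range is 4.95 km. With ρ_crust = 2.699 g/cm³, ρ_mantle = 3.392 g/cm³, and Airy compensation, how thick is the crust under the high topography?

54.8 km

Root depth r = h ρ_c / (ρ_m − ρ_c) = 4.95 km × 2.699 / 0.693 = 19.28 km.
Total thickness = T + h + r = 30.6 km + 4.95 km + 19.28 km = 54.8 km.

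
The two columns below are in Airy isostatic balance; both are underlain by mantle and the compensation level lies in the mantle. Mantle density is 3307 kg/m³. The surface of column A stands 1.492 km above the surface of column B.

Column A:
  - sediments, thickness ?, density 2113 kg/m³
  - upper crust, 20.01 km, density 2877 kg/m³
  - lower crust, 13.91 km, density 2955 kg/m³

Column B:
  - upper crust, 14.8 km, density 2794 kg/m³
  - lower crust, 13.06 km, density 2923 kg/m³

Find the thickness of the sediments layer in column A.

Take the compensation level at the base of the deeper column (depth z_c below the surface of column A) and equate Σ ρ_i t_i down to z_c; mantle fills any gap and the z_c terms cancel.
Column A: x×2113 + 20.01×2877 + 13.91×2955 + (z_c − 33.92 − x)×3307
Column B: 1.492×0 + 14.8×2794 + 13.06×2923 + (z_c − 1.492 − 27.86)×3307
The z_c×3307 term appears on both sides and cancels. Collect the known terms of each column as K = Σ(ρt)_known − 3307 × (depth of known layers): K_A = 98672.82 − 3307×33.92 = −13500.62; K_B = 79525.58 − 3307×(1.492 + 27.86) = −17541.484.
Balance: K_A − x×(3307 − 2113) = K_B, so x = (K_A − K_B)/(3307 − 2113) = 4040.86/1194 = 3.38 km.

3.38 km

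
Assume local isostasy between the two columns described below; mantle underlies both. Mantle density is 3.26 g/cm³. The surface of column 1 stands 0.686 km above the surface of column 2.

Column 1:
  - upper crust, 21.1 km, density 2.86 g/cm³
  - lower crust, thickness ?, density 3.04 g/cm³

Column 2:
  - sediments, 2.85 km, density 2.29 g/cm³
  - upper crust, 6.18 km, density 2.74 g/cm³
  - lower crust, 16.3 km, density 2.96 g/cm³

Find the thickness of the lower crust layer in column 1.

Take the compensation level at the base of the deeper column (depth z_c below the surface of column 1) and equate Σ ρ_i t_i down to z_c; mantle fills any gap and the z_c terms cancel.
Column 1: 21.1×2.86 + x×3.04 + (z_c − 21.1 − x)×3.26
Column 2: 0.686×0 + 2.85×2.29 + 6.18×2.74 + 16.3×2.96 + (z_c − 0.686 − 25.33)×3.26
The z_c×3.26 term appears on both sides and cancels. Collect the known terms of each column as K = Σ(ρt)_known − 3.26 × (depth of known layers): K_1 = 60.346 − 3.26×21.1 = −8.44; K_2 = 71.7077 − 3.26×(0.686 + 25.33) = −13.10446.
Balance: K_1 − x×(3.26 − 3.04) = K_2, so x = (K_1 − K_2)/(3.26 − 3.04) = 4.66446/0.22 = 21.2 km.

21.2 km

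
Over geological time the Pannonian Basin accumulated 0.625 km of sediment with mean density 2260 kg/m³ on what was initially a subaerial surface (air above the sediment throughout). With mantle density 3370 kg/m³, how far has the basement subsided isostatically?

0.419 km

Subaerial load: s = t ρ_sed / ρ_m = 0.625 km × 2260/3370 = 0.419 km.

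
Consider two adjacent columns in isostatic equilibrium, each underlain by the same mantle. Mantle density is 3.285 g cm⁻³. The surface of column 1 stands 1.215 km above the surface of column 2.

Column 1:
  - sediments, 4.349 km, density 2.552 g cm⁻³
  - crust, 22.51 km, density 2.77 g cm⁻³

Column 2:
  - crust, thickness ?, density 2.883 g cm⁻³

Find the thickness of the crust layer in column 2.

26.8 km

Take the compensation level at the base of the deeper column (depth z_c below the surface of column 1) and equate Σ ρ_i t_i down to z_c; mantle fills any gap and the z_c terms cancel.
Column 1: 4.349×2.552 + 22.51×2.77 + (z_c − 26.859)×3.285
Column 2: 1.215×0 + x×2.883 + (z_c − 1.215 − 0 − x)×3.285
The z_c×3.285 term appears on both sides and cancels. Collect the known terms of each column as K = Σ(ρt)_known − 3.285 × (depth of known layers): K_1 = 73.451348 − 3.285×26.859 = −14.780467; K_2 = 0 − 3.285×(1.215 + 0) = −3.991275.
Balance: K_1 = K_2 − x×(3.285 − 2.883), so x = (K_2 − K_1)/(3.285 − 2.883) = 10.7892/0.402 = 26.8 km.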